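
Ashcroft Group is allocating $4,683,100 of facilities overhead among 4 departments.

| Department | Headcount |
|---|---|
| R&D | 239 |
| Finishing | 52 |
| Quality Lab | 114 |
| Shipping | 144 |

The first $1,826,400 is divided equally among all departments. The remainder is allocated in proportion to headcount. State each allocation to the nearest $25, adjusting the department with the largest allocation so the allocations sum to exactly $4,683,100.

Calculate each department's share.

First tranche $1,826,400 split equally: $456,600 each.
Remainder $2,856,700 by headcount (total 549): R&D 1,243,627.14 → $1,243,625; Finishing 270,579.96 → $270,575; Quality Lab 593,194.54 → $593,200; Shipping 749,298.36 → $749,300.
Totals: R&D $456,600 + $1,243,625 = $1,700,225; Finishing $456,600 + $270,575 = $727,175; Quality Lab $456,600 + $593,200 = $1,049,800; Shipping $456,600 + $749,300 = $1,205,900.

R&D: $1,700,225 · Finishing: $727,175 · Quality Lab: $1,049,800 · Shipping: $1,205,900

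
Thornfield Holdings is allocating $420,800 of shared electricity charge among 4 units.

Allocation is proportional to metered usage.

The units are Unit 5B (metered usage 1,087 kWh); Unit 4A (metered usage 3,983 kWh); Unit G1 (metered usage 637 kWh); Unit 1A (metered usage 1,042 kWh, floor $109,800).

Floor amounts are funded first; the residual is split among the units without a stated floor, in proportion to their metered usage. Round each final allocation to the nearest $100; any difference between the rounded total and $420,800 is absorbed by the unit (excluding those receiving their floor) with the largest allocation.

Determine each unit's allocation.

Guaranteed amounts: Unit 1A $109,800. Residual $311,000.
Residual split over remaining metered usage 5,707: Unit 5B 59,235.50 → $59,200; Unit 4A 217,051.52 → $217,100; Unit G1 34,712.98 → $34,700.

Unit 5B: $59,200 | Unit 4A: $217,100 | Unit G1: $34,700 | Unit 1A: $109,800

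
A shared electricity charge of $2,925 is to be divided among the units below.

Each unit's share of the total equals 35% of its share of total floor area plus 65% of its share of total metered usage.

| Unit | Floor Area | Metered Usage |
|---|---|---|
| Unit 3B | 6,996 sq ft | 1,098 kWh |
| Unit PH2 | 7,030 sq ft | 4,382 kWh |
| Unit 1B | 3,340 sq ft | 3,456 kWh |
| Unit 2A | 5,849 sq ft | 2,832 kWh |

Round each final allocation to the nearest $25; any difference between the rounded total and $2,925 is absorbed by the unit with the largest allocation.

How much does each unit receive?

Unit 3B: $475; Unit PH2: $1,025; Unit 1B: $700; Unit 2A: $725

Floor area total 23,215; metered usage total 11,768.
Blended shares (35% floor area + 65% metered usage): Unit 3B 0.1661; Unit PH2 0.3480; Unit 1B 0.2412; Unit 2A 0.2446.
Unrounded shares: Unit 3B 485.91; Unit PH2 1,017.97; Unit 1B 705.64; Unit 2A 715.47.
Rounded to nearest $25: Unit 3B $475; Unit PH2 $1,025; Unit 1B $700; Unit 2A $725. Sum = $2,925.
Sum already equals the total — no adjustment.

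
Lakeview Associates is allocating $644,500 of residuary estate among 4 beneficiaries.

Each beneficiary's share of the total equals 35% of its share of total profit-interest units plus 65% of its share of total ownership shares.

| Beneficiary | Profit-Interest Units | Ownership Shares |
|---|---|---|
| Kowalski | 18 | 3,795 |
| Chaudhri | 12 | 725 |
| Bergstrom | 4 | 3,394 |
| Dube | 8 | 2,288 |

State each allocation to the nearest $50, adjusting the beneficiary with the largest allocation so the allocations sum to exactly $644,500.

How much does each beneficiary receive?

Profit-interest units total 42; ownership shares total 10,202.
Composite weights (35% profit-interest units + 65% ownership shares): Kowalski 0.3918; Chaudhri 0.1462; Bergstrom 0.2496; Dube 0.2124.
Unrounded shares: Kowalski 252,509.19; Chaudhri 94,220.69; Bergstrom 160,851.25; Dube 136,918.87.
After rounding ($50): Kowalski $252,500; Chaudhri $94,200; Bergstrom $160,850; Dube $136,900. Sum = $644,450.
Difference $644,500 − $644,450 = +$50 applied to largest allocation (Kowalski): Kowalski becomes $252,550.

Kowalski: $252,550 · Chaudhri: $94,200 · Bergstrom: $160,850 · Dube: $136,900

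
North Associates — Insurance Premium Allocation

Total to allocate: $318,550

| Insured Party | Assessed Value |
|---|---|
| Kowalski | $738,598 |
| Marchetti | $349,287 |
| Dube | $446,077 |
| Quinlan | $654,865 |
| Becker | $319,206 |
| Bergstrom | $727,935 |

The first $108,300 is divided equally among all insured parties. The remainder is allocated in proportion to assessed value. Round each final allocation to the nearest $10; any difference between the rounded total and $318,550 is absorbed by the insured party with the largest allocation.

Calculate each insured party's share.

$108,300 shared equally gives $18,050 per insured party.
Remainder $210,250 by assessed value (total 3,235,968): Kowalski 47,988.80 → $47,990; Marchetti 22,694.17 → $22,690; Dube 28,982.89 → $28,980; Quinlan 42,548.43 → $42,550; Becker 20,739.72 → $20,740; Bergstrom 47,296.00 → $47,300.
Totals: Kowalski $18,050 + $47,990 = $66,040; Marchetti $18,050 + $22,690 = $40,740; Dube $18,050 + $28,980 = $47,030; Quinlan $18,050 + $42,550 = $60,600; Becker $18,050 + $20,740 = $38,790; Bergstrom $18,050 + $47,300 = $65,350.

Kowalski: $66,040; Marchetti: $40,740; Dube: $47,030; Quinlan: $60,600; Becker: $38,790; Bergstrom: $65,350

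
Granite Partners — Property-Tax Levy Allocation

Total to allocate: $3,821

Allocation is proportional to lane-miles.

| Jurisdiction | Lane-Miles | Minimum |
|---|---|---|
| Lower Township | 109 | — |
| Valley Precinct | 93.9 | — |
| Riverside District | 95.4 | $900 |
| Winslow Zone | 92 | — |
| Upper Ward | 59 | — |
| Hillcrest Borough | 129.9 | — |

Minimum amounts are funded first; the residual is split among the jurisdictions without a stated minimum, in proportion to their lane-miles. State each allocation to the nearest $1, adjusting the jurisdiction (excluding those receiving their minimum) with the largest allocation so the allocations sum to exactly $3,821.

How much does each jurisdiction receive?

Minimums first: Riverside District $900. Remaining pool $2,921.
Remaining pool split over remaining lane-miles 483.8: Lower Township 658.10 → $658; Valley Precinct 566.93 → $567; Winslow Zone 555.46 → $555; Upper Ward 356.22 → $356; Hillcrest Borough 784.29 → $784.
Rounding difference +$1 applied to Hillcrest Borough → $785.

Lower Township: $658 · Valley Precinct: $567 · Riverside District: $900 · Winslow Zone: $555 · Upper Ward: $356 · Hillcrest Borough: $785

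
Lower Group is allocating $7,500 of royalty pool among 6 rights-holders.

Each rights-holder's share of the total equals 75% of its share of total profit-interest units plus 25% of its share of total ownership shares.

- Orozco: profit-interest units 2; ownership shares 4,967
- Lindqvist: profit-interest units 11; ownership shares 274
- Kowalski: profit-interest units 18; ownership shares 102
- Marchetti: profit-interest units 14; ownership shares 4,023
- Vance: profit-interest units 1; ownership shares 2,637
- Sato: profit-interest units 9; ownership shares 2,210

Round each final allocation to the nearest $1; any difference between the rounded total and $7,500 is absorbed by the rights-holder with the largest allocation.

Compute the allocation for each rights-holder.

Orozco: $860; Lindqvist: $1,161; Kowalski: $1,854; Marchetti: $1,963; Vance: $450; Sato: $1,212

Profit-interest units total 55; ownership shares total 14,213.
Composite weights (75% profit-interest units + 25% ownership shares): Orozco 0.1146; Lindqvist 0.1548; Kowalski 0.2472; Marchetti 0.2617; Vance 0.0600; Sato 0.1616.
Unrounded shares: Orozco 859.80; Lindqvist 1,161.15; Kowalski 1,854.37; Marchetti 1,962.54; Vance 450.15; Sato 1,212.00.
At nearest $1: Orozco $860; Lindqvist $1,161; Kowalski $1,854; Marchetti $1,963; Vance $450; Sato $1,212. Sum = $7,500.
Rounded total matches; no reconciliation needed.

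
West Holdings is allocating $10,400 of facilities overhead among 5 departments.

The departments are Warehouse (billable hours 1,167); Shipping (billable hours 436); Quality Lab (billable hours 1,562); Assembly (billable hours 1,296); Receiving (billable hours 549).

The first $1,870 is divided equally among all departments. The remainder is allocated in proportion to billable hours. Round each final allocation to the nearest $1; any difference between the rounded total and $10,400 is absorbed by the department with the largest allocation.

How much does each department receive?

$1,870 shared equally gives $374 per department.
Remainder $8,530 by billable hours (total 5,010): Warehouse 1,986.93 → $1,987; Shipping 742.33 → $742; Quality Lab 2,659.45 → $2,659; Assembly 2,206.56 → $2,207; Receiving 934.72 → $935.
Totals: Warehouse $374 + $1,987 = $2,361; Shipping $374 + $742 = $1,116; Quality Lab $374 + $2,659 = $3,033; Assembly $374 + $2,207 = $2,581; Receiving $374 + $935 = $1,309.

Warehouse: $2,361 | Shipping: $1,116 | Quality Lab: $3,033 | Assembly: $2,581 | Receiving: $1,309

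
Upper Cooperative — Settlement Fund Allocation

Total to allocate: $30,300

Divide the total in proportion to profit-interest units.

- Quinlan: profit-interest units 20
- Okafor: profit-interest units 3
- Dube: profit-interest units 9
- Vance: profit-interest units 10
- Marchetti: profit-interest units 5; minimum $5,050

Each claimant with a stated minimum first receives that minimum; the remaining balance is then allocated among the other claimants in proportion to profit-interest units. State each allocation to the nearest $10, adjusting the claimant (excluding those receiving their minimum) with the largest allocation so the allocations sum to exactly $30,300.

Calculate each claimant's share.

Quinlan: $12,030; Okafor: $1,800; Dube: $5,410; Vance: $6,010; Marchetti: $5,050

Fund the minimums — Marchetti $5,050. Remaining pool $25,250.
Remaining pool split over remaining profit-interest units 42: Quinlan 12,023.81 → $12,020; Okafor 1,803.57 → $1,800; Dube 5,410.71 → $5,410; Vance 6,011.90 → $6,010.
Rounding difference +$10 applied to Quinlan → $12,030.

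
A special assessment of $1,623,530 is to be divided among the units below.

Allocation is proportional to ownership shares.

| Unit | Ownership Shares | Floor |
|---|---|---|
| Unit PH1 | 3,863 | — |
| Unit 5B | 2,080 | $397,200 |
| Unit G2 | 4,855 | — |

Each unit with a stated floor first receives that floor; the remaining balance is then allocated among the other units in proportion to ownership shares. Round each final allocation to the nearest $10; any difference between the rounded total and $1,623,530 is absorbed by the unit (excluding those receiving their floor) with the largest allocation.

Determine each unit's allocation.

Fund the minimums — Unit 5B $397,200. Balance $1,226,330.
Balance split over remaining ownership shares 8,718: Unit PH1 543,394.45 → $543,390; Unit G2 682,935.55 → $682,940.

Unit PH1: $543,390 | Unit 5B: $397,200 | Unit G2: $682,940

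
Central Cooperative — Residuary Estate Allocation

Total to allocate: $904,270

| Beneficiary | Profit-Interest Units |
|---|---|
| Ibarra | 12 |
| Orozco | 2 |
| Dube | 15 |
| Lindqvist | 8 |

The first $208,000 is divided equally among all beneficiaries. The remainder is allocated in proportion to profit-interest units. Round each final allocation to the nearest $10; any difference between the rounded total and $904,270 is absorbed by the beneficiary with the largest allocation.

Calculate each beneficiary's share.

$208,000 shared equally gives $52,000 per beneficiary.
Remainder $696,270 by profit-interest units (total 37): Ibarra 225,817.30 → $225,820; Orozco 37,636.22 → $37,640; Dube 282,271.62 → $282,270; Lindqvist 150,544.86 → $150,540.
Totals: Ibarra $52,000 + $225,820 = $277,820; Orozco $52,000 + $37,640 = $89,640; Dube $52,000 + $282,270 = $334,270; Lindqvist $52,000 + $150,540 = $202,540.

Ibarra: $277,820 · Orozco: $89,640 · Dube: $334,270 · Lindqvist: $202,540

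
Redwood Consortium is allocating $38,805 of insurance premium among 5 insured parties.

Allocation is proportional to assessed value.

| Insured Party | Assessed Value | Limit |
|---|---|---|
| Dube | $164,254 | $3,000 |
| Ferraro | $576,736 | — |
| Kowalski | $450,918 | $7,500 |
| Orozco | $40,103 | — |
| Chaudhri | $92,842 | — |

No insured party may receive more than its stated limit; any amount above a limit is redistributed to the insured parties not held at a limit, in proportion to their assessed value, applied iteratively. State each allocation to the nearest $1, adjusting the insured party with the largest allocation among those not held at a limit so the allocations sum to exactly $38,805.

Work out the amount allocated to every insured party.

Dube: $3,000 · Ferraro: $23,003 · Kowalski: $7,500 · Orozco: $1,599 · Chaudhri: $3,703

Combined assessed value = 1,324,853.
Unconstrained shares: Dube 4,811.01; Ferraro 16,892.62; Kowalski 13,207.41; Orozco 1,174.62; Chaudhri 2,719.35.
Cap binds for Dube ($3,000), Kowalski ($7,500); remaining pool $28,305 reallocated over remaining assessed value 709,681.
Remaining shares: Ferraro 23,002.61 → $23,003; Orozco 1,599.47 → $1,599; Chaudhri 3,702.92 → $3,703.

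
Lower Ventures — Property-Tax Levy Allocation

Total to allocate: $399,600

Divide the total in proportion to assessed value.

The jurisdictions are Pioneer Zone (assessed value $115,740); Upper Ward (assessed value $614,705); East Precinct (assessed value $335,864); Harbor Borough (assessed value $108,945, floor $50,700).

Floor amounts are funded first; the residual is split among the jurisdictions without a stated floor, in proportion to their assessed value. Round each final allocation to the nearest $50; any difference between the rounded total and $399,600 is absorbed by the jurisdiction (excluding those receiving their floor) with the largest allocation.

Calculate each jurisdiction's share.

Pioneer Zone: $37,850 · Upper Ward: $201,150 · East Precinct: $109,900 · Harbor Borough: $50,700

Minimums first: Harbor Borough $50,700. Balance $348,900.
Balance split over remaining assessed value 1,066,309: Pioneer Zone 37,870.53 → $37,850; Upper Ward 201,133.61 → $201,150; East Precinct 109,895.86 → $109,900.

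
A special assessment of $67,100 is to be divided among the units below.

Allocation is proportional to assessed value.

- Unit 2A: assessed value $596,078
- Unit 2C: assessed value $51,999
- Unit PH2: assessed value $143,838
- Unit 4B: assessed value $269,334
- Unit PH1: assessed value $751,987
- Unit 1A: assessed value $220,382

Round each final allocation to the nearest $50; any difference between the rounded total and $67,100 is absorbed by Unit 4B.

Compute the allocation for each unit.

Combined assessed value = 2,033,618.
Unrounded shares: Unit 2A 596,078/2,033,618 × $67,100 = 19,667.82; Unit 2C 51,999/2,033,618 × $67,100 = 1,715.73; Unit PH2 143,838/2,033,618 × $67,100 = 4,745.99; Unit 4B 269,334/2,033,618 × $67,100 = 8,886.78; Unit PH1 751,987/2,033,618 × $67,100 = 24,812.10; Unit 1A 220,382/2,033,618 × $67,100 = 7,271.59.
At nearest $50: Unit 2A $19,650; Unit 2C $1,700; Unit PH2 $4,750; Unit 4B $8,900; Unit PH1 $24,800; Unit 1A $7,250. Sum = $67,050.
Difference $67,100 − $67,050 = +$50 applied to Unit 4B: Unit 4B becomes $8,950.

Unit 2A: $19,650 · Unit 2C: $1,700 · Unit PH2: $4,750 · Unit 4B: $8,950 · Unit PH1: $24,800 · Unit 1A: $7,250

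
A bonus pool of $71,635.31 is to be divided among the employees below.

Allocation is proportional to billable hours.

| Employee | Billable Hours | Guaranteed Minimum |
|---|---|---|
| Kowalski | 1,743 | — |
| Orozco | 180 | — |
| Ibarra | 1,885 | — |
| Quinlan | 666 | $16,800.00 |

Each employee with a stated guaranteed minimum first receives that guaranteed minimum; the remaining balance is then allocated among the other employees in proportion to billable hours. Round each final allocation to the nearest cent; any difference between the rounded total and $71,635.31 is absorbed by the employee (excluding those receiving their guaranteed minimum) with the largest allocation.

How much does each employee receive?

Fund the minimums — Quinlan $16,800.00. Remaining pool $54,835.31.
Remaining pool split over remaining billable hours 3,808: Kowalski 25,099.2503 → $25,099.25; Orozco 2,592.0052 → $2,592.01; Ibarra 27,144.0545 → $27,144.05.

Kowalski: $25,099.25; Orozco: $2,592.01; Ibarra: $27,144.05; Quinlan: $16,800.00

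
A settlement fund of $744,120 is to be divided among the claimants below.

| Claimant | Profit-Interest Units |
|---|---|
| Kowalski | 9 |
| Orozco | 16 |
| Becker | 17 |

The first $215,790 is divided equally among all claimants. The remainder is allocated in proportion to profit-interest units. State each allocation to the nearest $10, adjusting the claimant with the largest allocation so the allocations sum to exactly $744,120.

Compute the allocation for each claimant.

Kowalski: $185,140; Orozco: $273,200; Becker: $285,780

First tranche $215,790 split equally: $71,930 each.
Remainder $528,330 by profit-interest units (total 42): Kowalski 113,213.57 → $113,210; Orozco 201,268.57 → $201,270; Becker 213,847.86 → $213,850.
Totals: Kowalski $71,930 + $113,210 = $185,140; Orozco $71,930 + $201,270 = $273,200; Becker $71,930 + $213,850 = $285,780.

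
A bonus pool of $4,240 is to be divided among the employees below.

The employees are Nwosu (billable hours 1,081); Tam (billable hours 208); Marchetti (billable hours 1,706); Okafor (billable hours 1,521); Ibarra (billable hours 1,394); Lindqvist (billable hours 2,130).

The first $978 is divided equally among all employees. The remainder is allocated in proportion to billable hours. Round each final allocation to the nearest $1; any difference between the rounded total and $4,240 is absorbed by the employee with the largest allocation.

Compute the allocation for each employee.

$978 shared equally gives $163 per employee.
Remainder $3,262 by billable hours (total 8,040): Nwosu 438.58 → $439; Tam 84.39 → $84; Marchetti 692.16 → $692; Okafor 617.10 → $617; Ibarra 565.58 → $566; Lindqvist 864.19 → $864.
Totals: Nwosu $163 + $439 = $602; Tam $163 + $84 = $247; Marchetti $163 + $692 = $855; Okafor $163 + $617 = $780; Ibarra $163 + $566 = $729; Lindqvist $163 + $864 = $1,027.

Nwosu: $602; Tam: $247; Marchetti: $855; Okafor: $780; Ibarra: $729; Lindqvist: $1,027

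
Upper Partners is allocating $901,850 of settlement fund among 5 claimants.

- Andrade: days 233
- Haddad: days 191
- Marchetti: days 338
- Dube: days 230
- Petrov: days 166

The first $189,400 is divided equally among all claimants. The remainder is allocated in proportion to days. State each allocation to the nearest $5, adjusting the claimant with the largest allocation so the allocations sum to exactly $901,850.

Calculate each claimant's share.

Andrade: $181,230 · Haddad: $155,390 · Marchetti: $245,835 · Dube: $179,385 · Petrov: $140,010

Equal tier: $189,400 ÷ 5 = $37,880 apiece.
Remainder $712,450 by days (total 1,158): Andrade 143,351.34 → $143,350; Haddad 117,511.18 → $117,510; Marchetti 207,951.73 → $207,950; Dube 141,505.61 → $141,505; Petrov 102,130.14 → $102,130.
Rounding difference +$5 on remainder applied to Marchetti.
Totals: Andrade $37,880 + $143,350 = $181,230; Haddad $37,880 + $117,510 = $155,390; Marchetti $37,880 + $207,955 = $245,835; Dube $37,880 + $141,505 = $179,385; Petrov $37,880 + $102,130 = $140,010.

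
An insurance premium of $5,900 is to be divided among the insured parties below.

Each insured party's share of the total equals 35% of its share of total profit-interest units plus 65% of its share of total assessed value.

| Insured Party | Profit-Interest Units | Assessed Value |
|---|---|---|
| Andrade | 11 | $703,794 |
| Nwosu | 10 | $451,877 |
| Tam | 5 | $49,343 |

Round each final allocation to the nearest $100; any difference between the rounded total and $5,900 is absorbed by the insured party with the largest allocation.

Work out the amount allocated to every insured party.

Profit-interest units total 26; assessed value total 1,205,014.
Blended shares (35% profit-interest units + 65% assessed value): Andrade 0.5277; Nwosu 0.3784; Tam 0.0939.
Raw shares: Andrade 3,113.50; Nwosu 2,232.35; Tam 554.15.
At nearest $100: Andrade $3,100; Nwosu $2,200; Tam $600. Sum = $5,900.
Rounded total matches; no reconciliation needed.

Andrade: $3,100; Nwosu: $2,200; Tam: $600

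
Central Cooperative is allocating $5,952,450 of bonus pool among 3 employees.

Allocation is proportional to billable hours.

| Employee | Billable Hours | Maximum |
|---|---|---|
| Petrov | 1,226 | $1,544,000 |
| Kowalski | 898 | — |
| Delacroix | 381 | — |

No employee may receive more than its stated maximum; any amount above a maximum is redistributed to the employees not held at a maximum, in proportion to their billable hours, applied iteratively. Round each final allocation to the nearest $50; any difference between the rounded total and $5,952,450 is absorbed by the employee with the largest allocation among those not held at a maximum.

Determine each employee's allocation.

Total billable hours = 2,505.
Unconstrained shares: Petrov 2,913,254.97; Kowalski 2,133,852.34; Delacroix 905,342.69.
Cap binds for Petrov ($1,544,000); remaining pool $4,408,450 reallocated over remaining billable hours 1,279.
Redistributed shares: Kowalski 3,095,221.34 → $3,095,200; Delacroix 1,313,228.66 → $1,313,250.

Petrov: $1,544,000 | Kowalski: $3,095,200 | Delacroix: $1,313,250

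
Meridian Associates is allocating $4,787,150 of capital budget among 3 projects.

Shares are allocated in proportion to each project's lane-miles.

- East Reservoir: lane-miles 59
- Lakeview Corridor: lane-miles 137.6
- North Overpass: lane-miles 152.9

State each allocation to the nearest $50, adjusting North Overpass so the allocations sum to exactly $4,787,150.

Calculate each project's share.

East Reservoir: $808,150 | Lakeview Corridor: $1,884,750 | North Overpass: $2,094,250

Sum of lane-miles: 349.5.
Unrounded shares: East Reservoir 59/349.5 × $4,787,150 = 808,131.19; Lakeview Corridor 137.6/349.5 × $4,787,150 = 1,884,726.29; North Overpass 152.9/349.5 × $4,787,150 = 2,094,292.52.
After rounding ($50): East Reservoir $808,150; Lakeview Corridor $1,884,750; North Overpass $2,094,300. Sum = $4,787,200.
Difference $4,787,150 − $4,787,200 = −$50 applied to North Overpass: North Overpass becomes $2,094,250.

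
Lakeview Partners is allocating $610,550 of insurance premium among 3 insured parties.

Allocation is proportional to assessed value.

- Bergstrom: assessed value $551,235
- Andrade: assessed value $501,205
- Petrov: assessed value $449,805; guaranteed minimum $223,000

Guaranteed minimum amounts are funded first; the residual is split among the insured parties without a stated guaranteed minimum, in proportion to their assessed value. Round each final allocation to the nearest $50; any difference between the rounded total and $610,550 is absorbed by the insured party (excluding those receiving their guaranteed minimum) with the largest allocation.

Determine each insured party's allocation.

Bergstrom: $203,000 · Andrade: $184,550 · Petrov: $223,000

Guaranteed amounts: Petrov $223,000. Residual $387,550.
Residual split over remaining assessed value 1,052,440: Bergstrom 202,986.51 → $203,000; Andrade 184,563.49 → $184,550.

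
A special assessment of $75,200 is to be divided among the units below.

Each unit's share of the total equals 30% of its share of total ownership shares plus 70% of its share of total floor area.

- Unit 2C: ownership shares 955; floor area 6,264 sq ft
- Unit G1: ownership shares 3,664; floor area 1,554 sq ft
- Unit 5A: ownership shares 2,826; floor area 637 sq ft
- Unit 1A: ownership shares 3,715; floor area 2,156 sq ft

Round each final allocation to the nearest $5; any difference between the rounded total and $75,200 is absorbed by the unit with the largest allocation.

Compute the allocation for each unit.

Unit 2C: $33,005 | Unit G1: $15,115 | Unit 5A: $8,875 | Unit 1A: $18,205

Totals — ownership shares 11,160, floor area 10,611.
Composite weights (30% ownership shares + 70% floor area): Unit 2C 0.4389; Unit G1 0.2010; Unit 5A 0.1180; Unit 1A 0.2421.
Proportional shares: Unit 2C 33,005.55; Unit G1 15,116.02; Unit 5A 8,872.86; Unit 1A 18,205.57.
Rounded to nearest $5: Unit 2C $33,005; Unit G1 $15,115; Unit 5A $8,875; Unit 1A $18,205. Sum = $75,200.
Rounded total matches; no reconciliation needed.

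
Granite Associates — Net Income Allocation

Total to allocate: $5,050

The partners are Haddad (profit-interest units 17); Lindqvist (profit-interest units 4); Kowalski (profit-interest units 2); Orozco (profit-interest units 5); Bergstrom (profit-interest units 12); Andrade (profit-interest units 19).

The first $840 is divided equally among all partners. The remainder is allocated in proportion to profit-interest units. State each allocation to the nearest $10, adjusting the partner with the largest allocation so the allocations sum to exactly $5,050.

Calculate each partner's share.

First tranche $840 split equally: $140 each.
Remainder $4,210 by profit-interest units (total 59): Haddad 1,213.05 → $1,210; Lindqvist 285.42 → $290; Kowalski 142.71 → $140; Orozco 356.78 → $360; Bergstrom 856.27 → $860; Andrade 1,355.76 → $1,360.
Rounding difference −$10 on remainder applied to Andrade.
Totals: Haddad $140 + $1,210 = $1,350; Lindqvist $140 + $290 = $430; Kowalski $140 + $140 = $280; Orozco $140 + $360 = $500; Bergstrom $140 + $860 = $1,000; Andrade $140 + $1,350 = $1,490.

Haddad: $1,350 | Lindqvist: $430 | Kowalski: $280 | Orozco: $500 | Bergstrom: $1,000 | Andrade: $1,490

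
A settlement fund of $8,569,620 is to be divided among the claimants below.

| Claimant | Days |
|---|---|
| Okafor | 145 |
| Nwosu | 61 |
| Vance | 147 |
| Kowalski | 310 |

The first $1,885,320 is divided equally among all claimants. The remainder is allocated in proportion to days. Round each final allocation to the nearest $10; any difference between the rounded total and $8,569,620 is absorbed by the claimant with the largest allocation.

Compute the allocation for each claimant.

Okafor: $1,933,210 · Nwosu: $1,086,330 · Vance: $1,953,370 · Kowalski: $3,596,710

Equal tier: $1,885,320 ÷ 4 = $471,330 apiece.
Remainder $6,684,300 by days (total 663): Okafor 1,461,875.57 → $1,461,880; Nwosu 614,995.93 → $615,000; Vance 1,482,039.37 → $1,482,040; Kowalski 3,125,389.14 → $3,125,390.
Rounding difference −$10 on remainder applied to Kowalski.
Totals: Okafor $471,330 + $1,461,880 = $1,933,210; Nwosu $471,330 + $615,000 = $1,086,330; Vance $471,330 + $1,482,040 = $1,953,370; Kowalski $471,330 + $3,125,380 = $3,596,710.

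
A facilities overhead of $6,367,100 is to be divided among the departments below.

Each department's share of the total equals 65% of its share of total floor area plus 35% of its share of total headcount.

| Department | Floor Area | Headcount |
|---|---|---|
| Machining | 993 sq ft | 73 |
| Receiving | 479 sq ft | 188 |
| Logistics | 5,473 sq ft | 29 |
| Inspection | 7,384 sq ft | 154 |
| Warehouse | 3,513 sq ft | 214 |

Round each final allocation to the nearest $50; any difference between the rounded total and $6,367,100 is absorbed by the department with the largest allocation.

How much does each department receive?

Floor area total 17,842; headcount total 658.
Combined weights (65% floor area + 35% headcount): Machining 0.0750; Receiving 0.1175; Logistics 0.2148; Inspection 0.3509; Warehouse 0.2418.
Proportional shares: Machining 477,568.57; Receiving 747,818.43; Logistics 1,367,728.28; Inspection 2,234,346.62; Warehouse 1,539,638.10.
After rounding ($50): Machining $477,550; Receiving $747,800; Logistics $1,367,750; Inspection $2,234,350; Warehouse $1,539,650. Sum = $6,367,100.
Sum already equals the total — no adjustment.

Machining: $477,550 | Receiving: $747,800 | Logistics: $1,367,750 | Inspection: $2,234,350 | Warehouse: $1,539,650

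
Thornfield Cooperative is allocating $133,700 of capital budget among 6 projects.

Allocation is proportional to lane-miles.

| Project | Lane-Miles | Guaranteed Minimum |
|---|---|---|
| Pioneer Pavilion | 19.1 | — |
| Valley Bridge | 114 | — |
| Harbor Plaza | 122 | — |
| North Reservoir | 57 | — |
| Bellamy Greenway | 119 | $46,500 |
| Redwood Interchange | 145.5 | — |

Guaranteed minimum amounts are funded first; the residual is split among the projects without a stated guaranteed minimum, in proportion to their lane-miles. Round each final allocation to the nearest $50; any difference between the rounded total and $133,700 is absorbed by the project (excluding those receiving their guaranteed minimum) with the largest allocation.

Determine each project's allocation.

Pioneer Pavilion: $3,650; Valley Bridge: $21,700; Harbor Plaza: $23,250; North Reservoir: $10,850; Bellamy Greenway: $46,500; Redwood Interchange: $27,750

Guaranteed amounts: Bellamy Greenway $46,500. Remaining pool $87,200.
Remaining pool split over remaining lane-miles 457.6: Pioneer Pavilion 3,639.69 → $3,650; Valley Bridge 21,723.78 → $21,700; Harbor Plaza 23,248.25 → $23,250; North Reservoir 10,861.89 → $10,850; Redwood Interchange 27,726.40 → $27,750.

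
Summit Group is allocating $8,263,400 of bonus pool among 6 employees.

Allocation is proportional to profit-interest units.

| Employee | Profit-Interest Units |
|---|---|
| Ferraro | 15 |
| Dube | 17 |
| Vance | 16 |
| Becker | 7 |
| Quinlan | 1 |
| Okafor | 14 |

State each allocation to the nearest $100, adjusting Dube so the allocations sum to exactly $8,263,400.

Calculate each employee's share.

Ferraro: $1,770,700 · Dube: $2,006,900 · Vance: $1,888,800 · Becker: $826,300 · Quinlan: $118,000 · Okafor: $1,652,700

Total profit-interest units = 70.
Pro-rata amounts: Ferraro 15/70 × $8,263,400 = 1,770,728.57; Dube 17/70 × $8,263,400 = 2,006,825.71; Vance 16/70 × $8,263,400 = 1,888,777.14; Becker 7/70 × $8,263,400 = 826,340.00; Quinlan 1/70 × $8,263,400 = 118,048.57; Okafor 14/70 × $8,263,400 = 1,652,680.00.
After rounding ($100): Ferraro $1,770,700; Dube $2,006,800; Vance $1,888,800; Becker $826,300; Quinlan $118,000; Okafor $1,652,700. Sum = $8,263,300.
Difference $8,263,400 − $8,263,300 = +$100 applied to Dube: Dube becomes $2,006,900.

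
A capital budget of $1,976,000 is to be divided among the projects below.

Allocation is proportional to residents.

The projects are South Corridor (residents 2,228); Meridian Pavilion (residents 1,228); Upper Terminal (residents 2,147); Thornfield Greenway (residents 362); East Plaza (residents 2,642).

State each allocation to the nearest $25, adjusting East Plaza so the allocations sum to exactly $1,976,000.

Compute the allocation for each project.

Combined residents = 8,607.
Raw shares: South Corridor 2,228/8,607 × $1,976,000 = 511,505.52; Meridian Pavilion 1,228/8,607 × $1,976,000 = 281,924.94; Upper Terminal 2,147/8,607 × $1,976,000 = 492,909.49; Thornfield Greenway 362/8,607 × $1,976,000 = 83,108.17; East Plaza 2,642/8,607 × $1,976,000 = 606,551.88.
At nearest $25: South Corridor $511,500; Meridian Pavilion $281,925; Upper Terminal $492,900; Thornfield Greenway $83,100; East Plaza $606,550. Sum = $1,975,975.
Difference $1,976,000 − $1,975,975 = +$25 applied to East Plaza: East Plaza becomes $606,575.

South Corridor: $511,500 · Meridian Pavilion: $281,925 · Upper Terminal: $492,900 · Thornfield Greenway: $83,100 · East Plaza: $606,575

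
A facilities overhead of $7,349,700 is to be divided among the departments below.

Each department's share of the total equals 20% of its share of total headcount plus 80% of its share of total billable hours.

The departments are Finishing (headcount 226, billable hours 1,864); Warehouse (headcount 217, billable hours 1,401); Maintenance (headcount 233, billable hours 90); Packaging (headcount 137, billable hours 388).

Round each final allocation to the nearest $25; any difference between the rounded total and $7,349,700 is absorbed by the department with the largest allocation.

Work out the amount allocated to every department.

Finishing: $3,336,725 · Warehouse: $2,593,125 · Maintenance: $562,650 · Packaging: $857,200

Totals — headcount 813, billable hours 3,743.
Composite weights (20% headcount + 80% billable hours): Finishing 0.4540; Warehouse 0.3528; Maintenance 0.0766; Packaging 0.1166.
Proportional shares: Finishing 3,336,716.50; Warehouse 2,593,132.08; Maintenance 562,652.46; Packaging 857,198.96.
Rounded to nearest $25: Finishing $3,336,725; Warehouse $2,593,125; Maintenance $562,650; Packaging $857,200. Sum = $7,349,700.
No rounding difference to absorb.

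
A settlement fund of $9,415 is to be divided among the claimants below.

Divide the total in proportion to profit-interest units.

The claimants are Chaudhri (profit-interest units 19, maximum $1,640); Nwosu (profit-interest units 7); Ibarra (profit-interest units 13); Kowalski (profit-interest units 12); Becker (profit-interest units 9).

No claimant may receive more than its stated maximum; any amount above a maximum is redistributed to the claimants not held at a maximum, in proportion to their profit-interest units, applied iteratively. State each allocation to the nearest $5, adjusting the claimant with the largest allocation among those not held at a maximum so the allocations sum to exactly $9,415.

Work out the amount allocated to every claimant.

Chaudhri: $1,640 · Nwosu: $1,325 · Ibarra: $2,470 · Kowalski: $2,275 · Becker: $1,705

Sum of profit-interest units: 60.
Proportional shares (ignoring caps): Chaudhri 2,981.42; Nwosu 1,098.42; Ibarra 2,039.92; Kowalski 1,883.00; Becker 1,412.25.
Capped: Chaudhri ($1,640); residual $7,775 reallocated over remaining profit-interest units 41.
Remaining shares: Nwosu 1,327.44 → $1,325; Ibarra 2,465.24 → $2,465; Kowalski 2,275.61 → $2,275; Becker 1,706.71 → $1,705.
Rounding difference +$5 applied to Ibarra → $2,470.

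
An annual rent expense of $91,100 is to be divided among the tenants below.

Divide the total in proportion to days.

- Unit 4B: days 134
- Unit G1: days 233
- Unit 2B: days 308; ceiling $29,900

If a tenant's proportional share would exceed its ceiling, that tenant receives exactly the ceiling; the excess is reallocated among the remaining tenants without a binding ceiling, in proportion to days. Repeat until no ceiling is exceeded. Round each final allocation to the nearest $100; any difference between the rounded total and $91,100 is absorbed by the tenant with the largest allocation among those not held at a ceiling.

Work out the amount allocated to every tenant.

Unit 4B: $22,300; Unit G1: $38,900; Unit 2B: $29,900

Days total: 675.
Pro-rata shares before constraints: Unit 4B 18,085.04; Unit G1 31,446.37; Unit 2B 41,568.59.
Held at cap: Unit 2B ($29,900); residual $61,200 reallocated over remaining days 367.
Redistributed shares: Unit 4B 22,345.50 → $22,300; Unit G1 38,854.50 → $38,900.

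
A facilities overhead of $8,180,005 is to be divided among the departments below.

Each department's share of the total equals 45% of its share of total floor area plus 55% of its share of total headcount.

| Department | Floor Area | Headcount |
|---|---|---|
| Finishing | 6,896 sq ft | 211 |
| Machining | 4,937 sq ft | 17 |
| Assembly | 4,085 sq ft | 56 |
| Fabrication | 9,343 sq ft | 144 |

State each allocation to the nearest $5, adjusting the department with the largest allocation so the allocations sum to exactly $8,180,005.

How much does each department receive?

Finishing: $3,222,845; Machining: $898,110; Assembly: $1,183,915; Fabrication: $2,875,135

Totals — floor area 25,261, headcount 428.
Composite weights (45% floor area + 55% headcount): Finishing 0.3940; Machining 0.1098; Assembly 0.1447; Fabrication 0.3515.
Unrounded shares: Finishing 3,222,843.06; Machining 898,112.35; Assembly 1,183,915.81; Fabrication 2,875,133.78.
After rounding ($5): Finishing $3,222,845; Machining $898,110; Assembly $1,183,915; Fabrication $2,875,135. Sum = $8,180,005.
Sum already equals the total — no adjustment.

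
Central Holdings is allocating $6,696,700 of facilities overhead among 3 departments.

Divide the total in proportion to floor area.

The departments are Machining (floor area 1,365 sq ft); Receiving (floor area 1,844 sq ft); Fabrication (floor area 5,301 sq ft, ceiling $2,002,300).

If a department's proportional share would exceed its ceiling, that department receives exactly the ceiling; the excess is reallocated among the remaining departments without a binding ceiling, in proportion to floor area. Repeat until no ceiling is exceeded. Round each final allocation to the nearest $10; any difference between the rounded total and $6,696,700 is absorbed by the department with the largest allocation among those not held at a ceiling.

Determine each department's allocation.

Sum of floor area: 8,510.
Pro-rata shares before constraints: Machining 1,074,147.53; Receiving 1,451,082.82; Fabrication 4,171,469.65.
Held at cap: Fabrication ($2,002,300); balance $4,694,400 reallocated over remaining floor area 3,209.
Redistributed shares: Machining 1,996,838.89 → $1,996,840; Receiving 2,697,561.11 → $2,697,560.

Machining: $1,996,840 | Receiving: $2,697,560 | Fabrication: $2,002,300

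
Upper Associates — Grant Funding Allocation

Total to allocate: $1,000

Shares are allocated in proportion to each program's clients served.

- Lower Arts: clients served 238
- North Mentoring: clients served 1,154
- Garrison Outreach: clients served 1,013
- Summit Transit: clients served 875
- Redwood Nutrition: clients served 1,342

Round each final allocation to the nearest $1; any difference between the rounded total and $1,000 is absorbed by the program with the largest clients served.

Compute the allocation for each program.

Lower Arts: $51 · North Mentoring: $250 · Garrison Outreach: $219 · Summit Transit: $189 · Redwood Nutrition: $291

Sum of clients served: 238 + 1,154 + 1,013 + 875 + 1,342 = 4,622.
Unrounded shares: Lower Arts 51.49; North Mentoring 249.68; Garrison Outreach 219.17; Summit Transit 189.31; Redwood Nutrition 290.35.
After rounding ($1): Lower Arts $51; North Mentoring $250; Garrison Outreach $219; Summit Transit $189; Redwood Nutrition $290. Sum = $999.
Difference $1,000 − $999 = +$1 applied to largest clients served (Redwood Nutrition): Redwood Nutrition becomes $291.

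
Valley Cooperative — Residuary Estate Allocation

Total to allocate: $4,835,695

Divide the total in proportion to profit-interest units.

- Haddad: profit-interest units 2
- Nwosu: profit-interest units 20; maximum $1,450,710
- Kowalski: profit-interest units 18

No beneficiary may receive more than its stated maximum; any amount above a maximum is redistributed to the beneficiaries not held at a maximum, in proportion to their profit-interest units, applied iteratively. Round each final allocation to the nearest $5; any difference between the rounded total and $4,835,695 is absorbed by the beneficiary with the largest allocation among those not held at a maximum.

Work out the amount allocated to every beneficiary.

Sum of profit-interest units: 40.
Proportional shares (ignoring caps): Haddad 241,784.75; Nwosu 2,417,847.50; Kowalski 2,176,062.75.
Cap binds for Nwosu ($1,450,710); balance $3,384,985 reallocated over remaining profit-interest units 20.
Redistributed shares: Haddad 338,498.50 → $338,500; Kowalski 3,046,486.50 → $3,046,485.

Haddad: $338,500 | Nwosu: $1,450,710 | Kowalski: $3,046,485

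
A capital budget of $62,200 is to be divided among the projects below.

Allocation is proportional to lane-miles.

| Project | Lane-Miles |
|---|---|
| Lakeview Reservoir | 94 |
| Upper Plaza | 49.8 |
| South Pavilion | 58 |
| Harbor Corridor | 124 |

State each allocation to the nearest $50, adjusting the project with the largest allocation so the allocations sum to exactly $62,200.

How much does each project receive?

Lakeview Reservoir: $17,950; Upper Plaza: $9,500; South Pavilion: $11,050; Harbor Corridor: $23,700

Sum of lane-miles: 325.8.
Unrounded shares: Lakeview Reservoir 94/325.8 × $62,200 = 17,945.98; Upper Plaza 49.8/325.8 × $62,200 = 9,507.55; South Pavilion 58/325.8 × $62,200 = 11,073.05; Harbor Corridor 124/325.8 × $62,200 = 23,673.42.
At nearest $50: Lakeview Reservoir $17,950; Upper Plaza $9,500; South Pavilion $11,050; Harbor Corridor $23,650. Sum = $62,150.
Difference $62,200 − $62,150 = +$50 applied to largest allocation (Harbor Corridor): Harbor Corridor becomes $23,700.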